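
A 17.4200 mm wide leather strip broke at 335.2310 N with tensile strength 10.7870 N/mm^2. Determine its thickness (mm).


Formula: t = F / (TS * w)
Substituting: t = 335.2310 / (10.7870 * 17.4200)
Result: 1.7840 mm


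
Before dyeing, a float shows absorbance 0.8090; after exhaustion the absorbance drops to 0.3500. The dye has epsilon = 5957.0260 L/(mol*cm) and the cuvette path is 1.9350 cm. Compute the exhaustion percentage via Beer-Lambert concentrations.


c_initial = A_i / (epsilon * l) = 0.8090 / (5957.0260 * 1.9350) = 7.0184e-05 mol/L
c_final = A_f / (epsilon * l) = 0.3500 / (5957.0260 * 1.9350) = 3.0364e-05 mol/L
Exhaustion = (c_initial - c_final) / c_initial * 100 = (7.0184e-05 - 3.0364e-05) / 7.0184e-05 * 100 = 56.7367 %


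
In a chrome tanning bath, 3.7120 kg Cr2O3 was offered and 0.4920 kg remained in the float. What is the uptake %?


Formula: Uptake = (offered - residual) / offered * 100
Substituting: Uptake = (3.7120 - 0.4920) / 3.7120 * 100
Result: 86.7457 %


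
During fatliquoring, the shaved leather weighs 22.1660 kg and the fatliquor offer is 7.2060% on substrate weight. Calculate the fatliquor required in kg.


Formula: Fat = substrate * pct / 100
Substituting: Fat = 22.1660 * 7.2060 / 100
Result: 1.5973 kg


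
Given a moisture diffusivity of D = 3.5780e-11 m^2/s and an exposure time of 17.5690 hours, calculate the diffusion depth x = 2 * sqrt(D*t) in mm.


t = 17.5690 hr * 3600 = 63248.4000 s
D * t = 3.5780e-11 * 63248.4000 = 2.2630e-06
x = 2 * sqrt(D*t) = 2 * sqrt(2.2630e-06) = 0.00300867 m = 3.0087 mm


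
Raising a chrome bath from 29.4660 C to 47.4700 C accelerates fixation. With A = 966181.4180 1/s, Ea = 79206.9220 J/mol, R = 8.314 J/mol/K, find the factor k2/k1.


T1 = 29.4660 + 273.15 = 302.6160 K; T2 = 47.4700 + 273.15 = 320.6200 K
k1 = A * exp(-Ea/(R*T1)) = 966181.4180 * exp(-79206.9220/(8.314*302.6160)) = 2.0542e-08 1/s
k2 = A * exp(-Ea/(R*T2)) = 966181.4180 * exp(-79206.9220/(8.314*320.6200)) = 1.2033e-07 1/s
k2/k1 = 1.2033e-07 / 2.0542e-08 = 5.8581


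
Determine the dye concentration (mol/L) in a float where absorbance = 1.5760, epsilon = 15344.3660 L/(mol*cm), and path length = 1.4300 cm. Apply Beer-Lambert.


Formula: c = A / (epsilon * l)
Substituting: c = 1.5760 / (15344.3660 * 1.4300)
Result: 7.1824e-05 mol/L


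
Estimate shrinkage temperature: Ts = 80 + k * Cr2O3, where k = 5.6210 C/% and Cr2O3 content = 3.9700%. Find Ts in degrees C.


Formula: Ts = 80 + k * Cr2O3
Substituting: Ts = 80 + 5.6210 * 3.9700
Result: 102.3154 C


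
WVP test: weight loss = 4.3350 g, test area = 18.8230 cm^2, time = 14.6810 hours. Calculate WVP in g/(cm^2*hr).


Formula: WVP = loss / (area * time)
Substituting: WVP = 4.3350 / (18.8230 * 14.6810)
Result: 0.0156872 g/(cm^2*hr)


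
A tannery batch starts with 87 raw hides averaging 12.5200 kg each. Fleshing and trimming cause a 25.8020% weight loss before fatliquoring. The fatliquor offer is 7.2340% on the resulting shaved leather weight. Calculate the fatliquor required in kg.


Total_raw = N * avg_wt = 87 * 12.5200 = 1089.2400 kg
Substrate = Total_raw * (1 - loss/100) = 1089.2400 * (1 - 25.8020/100) = 808.1943 kg
Fat = Substrate * pct / 100 = 808.1943 * 7.2340 / 100 = 58.4648 kg


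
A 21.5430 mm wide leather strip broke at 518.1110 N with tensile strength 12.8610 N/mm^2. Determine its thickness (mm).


Formula: t = F / (TS * w)
Substituting: t = 518.1110 / (12.8610 * 21.5430)
Result: 1.8700 mm


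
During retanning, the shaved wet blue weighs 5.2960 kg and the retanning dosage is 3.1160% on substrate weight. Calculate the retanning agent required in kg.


Formula: Retan = substrate * pct / 100
Substituting: Retan = 5.2960 * 3.1160 / 100
Result: 0.1650 kg


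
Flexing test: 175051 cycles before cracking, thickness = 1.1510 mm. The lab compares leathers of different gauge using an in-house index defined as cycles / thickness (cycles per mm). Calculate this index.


Formula: Index = cycles / thickness
Substituting: Index = 175051 / 1.1510
Result: 152086.0122 cycles/mm


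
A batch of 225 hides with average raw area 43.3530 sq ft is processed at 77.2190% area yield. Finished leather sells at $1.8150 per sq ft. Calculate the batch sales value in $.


Raw_total = N * avg_area = 225 * 43.3530 = 9754.4250 sq ft
Finished = Raw_total * yield / 100 = 9754.4250 * 77.2190 / 100 = 7532.2694 sq ft
Value = Finished * price = 7532.2694 * 1.8150 = 13671.0690 $


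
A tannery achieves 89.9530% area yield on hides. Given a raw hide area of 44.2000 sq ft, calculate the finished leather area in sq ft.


Formula: finished = raw * yield / 100
Substituting: finished = 44.2000 * 89.9530 / 100
Result: 39.7592 sq ft


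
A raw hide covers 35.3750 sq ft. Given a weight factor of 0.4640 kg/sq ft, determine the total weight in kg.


Formula: Weight = area * weight_per_sqft
Substituting: Weight = 35.3750 * 0.4640
Result: 16.4140 kg


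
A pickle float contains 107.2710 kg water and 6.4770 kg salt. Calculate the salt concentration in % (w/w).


Formula: Conc = salt / (water + salt) * 100
Substituting: Conc = 6.4770 / (107.2710 + 6.4770) * 100
Result: 5.6942 %


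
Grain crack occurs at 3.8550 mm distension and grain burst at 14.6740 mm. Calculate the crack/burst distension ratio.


Formula: Ratio = crack / burst
Substituting: Ratio = 3.8550 / 14.6740
Result: 0.2627


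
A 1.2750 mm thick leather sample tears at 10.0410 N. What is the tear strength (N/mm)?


Formula: Tear strength = force / thickness
Substituting: Tear strength = 10.0410 / 1.2750
Result: 7.8753 N/mm


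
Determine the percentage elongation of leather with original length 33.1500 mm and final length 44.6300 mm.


Formula: Elongation = (Lf - L0) / L0 * 100
Substituting: Elongation = (44.6300 - 33.1500) / 33.1500 * 100
Result: 34.6305 %


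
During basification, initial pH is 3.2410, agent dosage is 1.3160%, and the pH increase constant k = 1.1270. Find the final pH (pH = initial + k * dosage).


Formula: pH_final = pH_initial + k * base_pct
Substituting: pH_final = 3.2410 + 1.1270 * 1.3160
Result: 4.7241


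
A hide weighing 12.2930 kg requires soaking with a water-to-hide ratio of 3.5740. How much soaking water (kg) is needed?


Formula: Water = hide_weight * ratio
Substituting: Water = 12.2930 * 3.5740
Result: 43.9352 kg


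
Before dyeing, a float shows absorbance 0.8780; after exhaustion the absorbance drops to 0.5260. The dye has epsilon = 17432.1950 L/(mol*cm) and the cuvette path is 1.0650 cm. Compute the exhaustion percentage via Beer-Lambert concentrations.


c_initial = A_i / (epsilon * l) = 0.8780 / (17432.1950 * 1.0650) = 4.7293e-05 mol/L
c_final = A_f / (epsilon * l) = 0.5260 / (17432.1950 * 1.0650) = 2.8332e-05 mol/L
Exhaustion = (c_initial - c_final) / c_initial * 100 = (4.7293e-05 - 2.8332e-05) / 4.7293e-05 * 100 = 40.0911 %


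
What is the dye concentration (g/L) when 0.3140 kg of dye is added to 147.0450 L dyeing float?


Formula: Conc = dye_mass(kg) / volume(L) * 1000
Substituting: Conc = 0.3140 / 147.0450 * 1000
Result: 2.1354 g/L


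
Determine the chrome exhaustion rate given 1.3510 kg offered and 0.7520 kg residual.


Formula: Uptake = (offered - residual) / offered * 100
Substituting: Uptake = (1.3510 - 0.7520) / 1.3510 * 100
Result: 44.3375 %


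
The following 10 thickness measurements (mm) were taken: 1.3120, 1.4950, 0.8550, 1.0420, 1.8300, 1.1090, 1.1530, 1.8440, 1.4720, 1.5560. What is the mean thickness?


Formula: Average = sum / n
Substituting: Average = 13.6680 / 10
Result: 1.3668 mm


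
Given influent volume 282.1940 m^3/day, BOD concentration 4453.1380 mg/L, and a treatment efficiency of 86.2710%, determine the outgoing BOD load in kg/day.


Load_in = volume * conc / 1000 = 282.1940 * 4453.1380 / 1000 = 1256.6488 kg/day
Removed = Load_in * eff / 100 = 1256.6488 * 86.2710 / 100 = 1084.1235 kg/day
Load_out = Load_in - Removed = 1256.6488 - 1084.1235 = 172.5253 kg/day


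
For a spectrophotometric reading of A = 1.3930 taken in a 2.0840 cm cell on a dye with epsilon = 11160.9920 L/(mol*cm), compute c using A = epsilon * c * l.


Formula: c = A / (epsilon * l)
Substituting: c = 1.3930 / (11160.9920 * 2.0840)
Result: 5.9889e-05 mol/L


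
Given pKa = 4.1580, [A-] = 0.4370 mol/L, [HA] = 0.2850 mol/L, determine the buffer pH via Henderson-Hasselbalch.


ratio = [A-] / [HA] = 0.4370 / 0.2850 = 1.5333
log10(ratio) = 0.1856
pH = pKa + log10(ratio) = 4.1580 + 0.1856 = 4.3436


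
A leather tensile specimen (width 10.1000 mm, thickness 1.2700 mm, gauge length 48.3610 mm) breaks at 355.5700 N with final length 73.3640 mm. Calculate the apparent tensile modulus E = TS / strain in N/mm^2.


TS = F / (w * t) = 355.5700 / (10.1000 * 1.2700) = 27.7204 N/mm^2
strain = (Lf - L0) / L0 = (73.3640 - 48.3610) / 48.3610 = 0.5170
E = TS / strain = 27.7204 / 0.5170 = 53.6171 N/mm^2


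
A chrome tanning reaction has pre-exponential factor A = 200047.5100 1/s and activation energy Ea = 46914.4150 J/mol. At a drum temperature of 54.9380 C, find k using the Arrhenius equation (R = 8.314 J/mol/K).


T_K = T_C + 273.15 = 54.9380 + 273.15 = 328.0880 K
exponent = -Ea / (R * T_K) = -46914.4150 / (8.314 * 328.0880) = -17.1991
k = A * exp(exponent) = 200047.5100 * exp(-17.1991) = 0.00678665 1/s


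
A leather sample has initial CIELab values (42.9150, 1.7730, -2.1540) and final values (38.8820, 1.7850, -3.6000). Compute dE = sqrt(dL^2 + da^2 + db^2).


dL = -4.0330, da = 0.012, db = -1.4460
dE = sqrt((-4.0330)^2 + 0.012^2 + (-1.4460)^2) = 4.2844


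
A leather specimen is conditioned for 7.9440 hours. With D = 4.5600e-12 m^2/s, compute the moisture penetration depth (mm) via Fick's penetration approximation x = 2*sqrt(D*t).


t = 7.9440 hr * 3600 = 28598.4000 s
D * t = 4.5600e-12 * 28598.4000 = 1.3041e-07
x = 2 * sqrt(D*t) = 2 * sqrt(1.3041e-07) = 7.2224e-04 m = 0.7222 mm


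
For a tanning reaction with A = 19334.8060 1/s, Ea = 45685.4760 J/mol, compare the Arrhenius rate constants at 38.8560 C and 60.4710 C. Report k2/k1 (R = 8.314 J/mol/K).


T1 = 38.8560 + 273.15 = 312.0060 K; T2 = 60.4710 + 273.15 = 333.6210 K
k1 = A * exp(-Ea/(R*T1)) = 19334.8060 * exp(-45685.4760/(8.314*312.0060)) = 4.3412e-04 1/s
k2 = A * exp(-Ea/(R*T2)) = 19334.8060 * exp(-45685.4760/(8.314*333.6210)) = 0.00135882 1/s
k2/k1 = 0.00135882 / 4.3412e-04 = 3.1301


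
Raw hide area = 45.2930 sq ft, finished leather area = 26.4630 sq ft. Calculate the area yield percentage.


Formula: Yield = finished / raw * 100
Substituting: Yield = 26.4630 / 45.2930 * 100
Result: 58.4262 %


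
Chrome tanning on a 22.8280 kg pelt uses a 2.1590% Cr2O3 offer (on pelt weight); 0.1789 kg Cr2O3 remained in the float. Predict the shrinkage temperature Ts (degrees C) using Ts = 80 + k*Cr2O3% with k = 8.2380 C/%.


Offered = pelt * offer_pct / 100 = 22.8280 * 2.1590 / 100 = 0.4929 kg
Uptake = offered - residual = 0.4929 - 0.1789 = 0.3140 kg
Cr2O3% on pelt = uptake / pelt * 100 = 0.3140 / 22.8280 * 100 = 1.3753 %
Ts = 80 + k * Cr2O3% = 80 + 8.2380 * 1.3753 = 91.3298 C


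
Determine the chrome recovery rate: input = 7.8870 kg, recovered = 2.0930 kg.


Formula: Recovery = recovered / input * 100
Substituting: Recovery = 2.0930 / 7.8870 * 100
Result: 26.5373 %


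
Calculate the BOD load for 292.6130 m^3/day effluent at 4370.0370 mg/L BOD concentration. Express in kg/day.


Formula: BOD_load = volume * conc / 1000
Substituting: BOD_load = 292.6130 * 4370.0370 / 1000
Result: 1278.7296 kg/day


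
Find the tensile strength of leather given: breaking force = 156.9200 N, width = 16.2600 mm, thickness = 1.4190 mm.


Formula: TS = force / (width * thickness)
Substituting: TS = 156.9200 / (16.2600 * 1.4190)
Result: 6.8010 N/mm^2


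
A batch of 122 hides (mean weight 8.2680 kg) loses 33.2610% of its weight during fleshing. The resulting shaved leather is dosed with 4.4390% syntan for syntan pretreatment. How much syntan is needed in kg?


Total_raw = N * avg_wt = 122 * 8.2680 = 1008.6960 kg
Substrate = Total_raw * (1 - loss/100) = 1008.6960 * (1 - 33.2610/100) = 673.1936 kg
Syntan = Substrate * pct / 100 = 673.1936 * 4.4390 / 100 = 29.8831 kg


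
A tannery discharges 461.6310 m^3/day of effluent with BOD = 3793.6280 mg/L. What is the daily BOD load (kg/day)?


Formula: BOD_load = volume * conc / 1000
Substituting: BOD_load = 461.6310 * 3793.6280 / 1000
Result: 1751.2563 kg/day


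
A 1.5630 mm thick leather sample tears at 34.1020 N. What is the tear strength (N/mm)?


Formula: Tear strength = force / thickness
Substituting: Tear strength = 34.1020 / 1.5630
Result: 21.8183 N/mm


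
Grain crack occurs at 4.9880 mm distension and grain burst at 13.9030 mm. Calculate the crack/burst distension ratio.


Formula: Ratio = crack / burst
Substituting: Ratio = 4.9880 / 13.9030
Result: 0.3588


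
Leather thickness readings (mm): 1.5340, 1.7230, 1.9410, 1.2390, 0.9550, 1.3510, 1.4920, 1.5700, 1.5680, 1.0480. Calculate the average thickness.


Formula: Average = sum / n
Substituting: Average = 14.4210 / 10
Result: 1.4421 mm


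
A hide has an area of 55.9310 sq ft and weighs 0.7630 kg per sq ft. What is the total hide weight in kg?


Formula: Weight = area * weight_per_sqft
Substituting: Weight = 55.9310 * 0.7630
Result: 42.6754 kg


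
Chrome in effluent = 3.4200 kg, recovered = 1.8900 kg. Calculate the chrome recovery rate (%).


Formula: Recovery = recovered / input * 100
Substituting: Recovery = 1.8900 / 3.4200 * 100
Result: 55.2632 %


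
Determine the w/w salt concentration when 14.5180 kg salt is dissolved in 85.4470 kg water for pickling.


Formula: Conc = salt / (water + salt) * 100
Substituting: Conc = 14.5180 / (85.4470 + 14.5180) * 100
Result: 14.5231 %


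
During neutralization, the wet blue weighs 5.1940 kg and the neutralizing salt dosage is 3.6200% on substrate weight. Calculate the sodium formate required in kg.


Formula: Neutralizer = substrate * pct / 100
Substituting: Neutralizer = 5.1940 * 3.6200 / 100
Result: 0.1880 kg


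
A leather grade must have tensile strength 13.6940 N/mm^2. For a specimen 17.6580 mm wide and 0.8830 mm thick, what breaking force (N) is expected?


Formula: F = TS * w * t
Substituting: F = 13.6940 * 17.6580 * 0.8830
Result: 213.5170 N


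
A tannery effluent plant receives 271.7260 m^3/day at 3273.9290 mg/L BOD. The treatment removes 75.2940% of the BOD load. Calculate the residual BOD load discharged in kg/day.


Load_in = volume * conc / 1000 = 271.7260 * 3273.9290 / 1000 = 889.6116 kg/day
Removed = Load_in * eff / 100 = 889.6116 * 75.2940 / 100 = 669.8242 kg/day
Load_out = Load_in - Removed = 889.6116 - 669.8242 = 219.7874 kg/day


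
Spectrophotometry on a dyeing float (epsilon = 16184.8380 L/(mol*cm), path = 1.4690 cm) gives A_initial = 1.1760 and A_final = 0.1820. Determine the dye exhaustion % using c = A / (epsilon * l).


c_initial = A_i / (epsilon * l) = 1.1760 / (16184.8380 * 1.4690) = 4.9463e-05 mol/L
c_final = A_f / (epsilon * l) = 0.1820 / (16184.8380 * 1.4690) = 7.6549e-06 mol/L
Exhaustion = (c_initial - c_final) / c_initial * 100 = (4.9463e-05 - 7.6549e-06) / 4.9463e-05 * 100 = 84.5238 %


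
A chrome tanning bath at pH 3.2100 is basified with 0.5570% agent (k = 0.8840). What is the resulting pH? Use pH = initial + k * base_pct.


Formula: pH_final = pH_initial + k * base_pct
Substituting: pH_final = 3.2100 + 0.8840 * 0.5570
Result: 3.7024


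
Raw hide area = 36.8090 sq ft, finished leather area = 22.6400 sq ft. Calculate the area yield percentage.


Formula: Yield = finished / raw * 100
Substituting: Yield = 22.6400 / 36.8090 * 100
Result: 61.5067 %


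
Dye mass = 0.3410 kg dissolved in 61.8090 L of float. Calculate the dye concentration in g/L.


Formula: Conc = dye_mass(kg) / volume(L) * 1000
Substituting: Conc = 0.3410 / 61.8090 * 1000
Result: 5.5170 g/L


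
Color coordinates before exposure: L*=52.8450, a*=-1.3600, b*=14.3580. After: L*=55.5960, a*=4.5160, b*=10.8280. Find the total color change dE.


dL = 2.7510, da = 5.8760, db = -3.5300
dE = sqrt(2.7510^2 + 5.8760^2 + (-3.5300)^2) = 7.3862


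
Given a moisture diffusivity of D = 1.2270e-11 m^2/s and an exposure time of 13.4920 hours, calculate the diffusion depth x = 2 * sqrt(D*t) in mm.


t = 13.4920 hr * 3600 = 48571.2000 s
D * t = 1.2270e-11 * 48571.2000 = 5.9597e-07
x = 2 * sqrt(D*t) = 2 * sqrt(5.9597e-07) = 0.00154398 m = 1.5440 mm


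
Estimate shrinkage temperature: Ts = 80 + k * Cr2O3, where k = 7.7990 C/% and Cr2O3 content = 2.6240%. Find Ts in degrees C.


Formula: Ts = 80 + k * Cr2O3
Substituting: Ts = 80 + 7.7990 * 2.6240
Result: 100.4646 C


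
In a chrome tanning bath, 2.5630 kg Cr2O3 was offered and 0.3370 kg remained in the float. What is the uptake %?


Formula: Uptake = (offered - residual) / offered * 100
Substituting: Uptake = (2.5630 - 0.3370) / 2.5630 * 100
Result: 86.8513 %


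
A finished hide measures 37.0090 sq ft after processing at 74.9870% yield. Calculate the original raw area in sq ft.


Formula: raw = finished * 100 / yield
Substituting: raw = 37.0090 * 100 / 74.9870
Result: 49.3539 sq ft


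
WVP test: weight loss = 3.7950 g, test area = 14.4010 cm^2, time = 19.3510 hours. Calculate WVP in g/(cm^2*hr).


Formula: WVP = loss / (area * time)
Substituting: WVP = 3.7950 / (14.4010 * 19.3510)
Result: 0.0136181 g/(cm^2*hr)


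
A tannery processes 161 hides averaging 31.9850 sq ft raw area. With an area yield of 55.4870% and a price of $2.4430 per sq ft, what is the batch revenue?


Raw_total = N * avg_area = 161 * 31.9850 = 5149.5850 sq ft
Finished = Raw_total * yield / 100 = 5149.5850 * 55.4870 / 100 = 2857.3502 sq ft
Value = Finished * price = 2857.3502 * 2.4430 = 6980.5066 $


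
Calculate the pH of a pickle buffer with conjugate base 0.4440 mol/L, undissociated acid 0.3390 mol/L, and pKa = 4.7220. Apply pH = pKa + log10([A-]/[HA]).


ratio = [A-] / [HA] = 0.4440 / 0.3390 = 1.3097
log10(ratio) = 0.1172
pH = pKa + log10(ratio) = 4.7220 + 0.1172 = 4.8392


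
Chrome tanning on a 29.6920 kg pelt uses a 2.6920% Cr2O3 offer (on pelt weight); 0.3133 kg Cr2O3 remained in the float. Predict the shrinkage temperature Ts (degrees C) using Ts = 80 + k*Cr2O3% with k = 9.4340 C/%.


Offered = pelt * offer_pct / 100 = 29.6920 * 2.6920 / 100 = 0.7993 kg
Uptake = offered - residual = 0.7993 - 0.3133 = 0.4860 kg
Cr2O3% on pelt = uptake / pelt * 100 = 0.4860 / 29.6920 * 100 = 1.6368 %
Ts = 80 + k * Cr2O3% = 80 + 9.4340 * 1.6368 = 95.4419 C


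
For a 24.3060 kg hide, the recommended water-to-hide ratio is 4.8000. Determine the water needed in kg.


Formula: Water = hide_weight * ratio
Substituting: Water = 24.3060 * 4.8000
Result: 116.6688 kg


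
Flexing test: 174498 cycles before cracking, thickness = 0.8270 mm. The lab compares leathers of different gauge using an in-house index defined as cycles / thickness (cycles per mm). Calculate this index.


Formula: Index = cycles / thickness
Substituting: Index = 174498 / 0.8270
Result: 211001.2092 cycles/mm


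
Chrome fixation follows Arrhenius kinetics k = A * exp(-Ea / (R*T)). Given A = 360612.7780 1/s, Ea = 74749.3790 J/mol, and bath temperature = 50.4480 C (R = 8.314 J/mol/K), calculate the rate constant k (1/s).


T_K = T_C + 273.15 = 50.4480 + 273.15 = 323.5980 K
exponent = -Ea / (R * T_K) = -74749.3790 / (8.314 * 323.5980) = -27.7838
k = A * exp(exponent) = 360612.7780 * exp(-27.7838) = 3.0952e-07 1/s


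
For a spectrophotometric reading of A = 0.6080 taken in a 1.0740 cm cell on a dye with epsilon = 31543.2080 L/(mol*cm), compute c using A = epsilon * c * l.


Formula: c = A / (epsilon * l)
Substituting: c = 0.6080 / (31543.2080 * 1.0740)
Result: 1.7947e-05 mol/L


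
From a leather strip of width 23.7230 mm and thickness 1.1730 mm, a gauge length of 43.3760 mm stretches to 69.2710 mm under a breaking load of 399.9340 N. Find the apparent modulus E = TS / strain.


TS = F / (w * t) = 399.9340 / (23.7230 * 1.1730) = 14.3721 N/mm^2
strain = (Lf - L0) / L0 = (69.2710 - 43.3760) / 43.3760 = 0.5970
E = TS / strain = 14.3721 / 0.5970 = 24.0743 N/mm^2


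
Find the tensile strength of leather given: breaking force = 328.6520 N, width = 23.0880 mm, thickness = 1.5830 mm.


Formula: TS = force / (width * thickness)
Substituting: TS = 328.6520 / (23.0880 * 1.5830)
Result: 8.9923 N/mm^2


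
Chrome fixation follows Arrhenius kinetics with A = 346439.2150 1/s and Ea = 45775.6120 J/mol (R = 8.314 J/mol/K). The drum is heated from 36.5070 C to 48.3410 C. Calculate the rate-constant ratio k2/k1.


T1 = 36.5070 + 273.15 = 309.6570 K; T2 = 48.3410 + 273.15 = 321.4910 K
k1 = A * exp(-Ea/(R*T1)) = 346439.2150 * exp(-45775.6120/(8.314*309.6570)) = 0.00657154 1/s
k2 = A * exp(-Ea/(R*T2)) = 346439.2150 * exp(-45775.6120/(8.314*321.4910)) = 0.0126448 1/s
k2/k1 = 0.0126448 / 0.00657154 = 1.9242


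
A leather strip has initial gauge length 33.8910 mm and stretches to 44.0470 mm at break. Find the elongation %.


Formula: Elongation = (Lf - L0) / L0 * 100
Substituting: Elongation = (44.0470 - 33.8910) / 33.8910 * 100
Result: 29.9667 %


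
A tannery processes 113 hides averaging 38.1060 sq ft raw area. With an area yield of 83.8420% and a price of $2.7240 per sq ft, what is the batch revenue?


Raw_total = N * avg_area = 113 * 38.1060 = 4305.9780 sq ft
Finished = Raw_total * yield / 100 = 4305.9780 * 83.8420 / 100 = 3610.2181 sq ft
Value = Finished * price = 3610.2181 * 2.7240 = 9834.2340 $


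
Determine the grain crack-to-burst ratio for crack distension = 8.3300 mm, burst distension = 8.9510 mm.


Formula: Ratio = crack / burst
Substituting: Ratio = 8.3300 / 8.9510
Result: 0.9306


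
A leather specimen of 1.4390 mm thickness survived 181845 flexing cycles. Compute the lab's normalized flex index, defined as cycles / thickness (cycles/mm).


Formula: Index = cycles / thickness
Substituting: Index = 181845 / 1.4390
Result: 126369.0063 cycles/mm


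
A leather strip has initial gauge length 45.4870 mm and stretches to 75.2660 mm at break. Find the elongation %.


Formula: Elongation = (Lf - L0) / L0 * 100
Substituting: Elongation = (75.2660 - 45.4870) / 45.4870 * 100
Result: 65.4671 %


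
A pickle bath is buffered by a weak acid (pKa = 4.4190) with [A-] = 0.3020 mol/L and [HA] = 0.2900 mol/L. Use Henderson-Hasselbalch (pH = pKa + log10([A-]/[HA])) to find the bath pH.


ratio = [A-] / [HA] = 0.3020 / 0.2900 = 1.0414
log10(ratio) = 0.0176089
pH = pKa + log10(ratio) = 4.4190 + 0.0176089 = 4.4366


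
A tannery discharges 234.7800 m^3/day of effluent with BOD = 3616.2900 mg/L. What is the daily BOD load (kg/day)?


Formula: BOD_load = volume * conc / 1000
Substituting: BOD_load = 234.7800 * 3616.2900 / 1000
Result: 849.0326 kg/day


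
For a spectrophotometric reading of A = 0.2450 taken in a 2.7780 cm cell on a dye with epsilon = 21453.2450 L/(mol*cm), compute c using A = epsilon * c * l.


Formula: c = A / (epsilon * l)
Substituting: c = 0.2450 / (21453.2450 * 2.7780)
Result: 4.1109e-06 mol/L


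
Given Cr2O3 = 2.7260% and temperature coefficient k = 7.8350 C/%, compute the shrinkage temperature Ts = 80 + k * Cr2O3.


Formula: Ts = 80 + k * Cr2O3
Substituting: Ts = 80 + 7.8350 * 2.7260
Result: 101.3582 C


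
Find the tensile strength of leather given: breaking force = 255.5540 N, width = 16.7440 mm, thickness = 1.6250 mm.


Formula: TS = force / (width * thickness)
Substituting: TS = 255.5540 / (16.7440 * 1.6250)
Result: 9.3923 N/mm^2


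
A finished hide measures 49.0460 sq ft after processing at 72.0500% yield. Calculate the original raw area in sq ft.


Formula: raw = finished * 100 / yield
Substituting: raw = 49.0460 * 100 / 72.0500
Result: 68.0722 sq ft


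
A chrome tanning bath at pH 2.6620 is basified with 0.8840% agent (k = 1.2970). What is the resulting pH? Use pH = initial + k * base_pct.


Formula: pH_final = pH_initial + k * base_pct
Substituting: pH_final = 2.6620 + 1.2970 * 0.8840
Result: 3.8085


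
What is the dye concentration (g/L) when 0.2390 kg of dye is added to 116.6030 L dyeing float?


Formula: Conc = dye_mass(kg) / volume(L) * 1000
Substituting: Conc = 0.2390 / 116.6030 * 1000
Result: 2.0497 g/L


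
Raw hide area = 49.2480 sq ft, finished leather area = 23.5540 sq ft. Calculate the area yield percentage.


Formula: Yield = finished / raw * 100
Substituting: Yield = 23.5540 / 49.2480 * 100
Result: 47.8273 %


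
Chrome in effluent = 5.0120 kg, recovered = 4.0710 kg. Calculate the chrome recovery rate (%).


Formula: Recovery = recovered / input * 100
Substituting: Recovery = 4.0710 / 5.0120 * 100
Result: 81.2251 %


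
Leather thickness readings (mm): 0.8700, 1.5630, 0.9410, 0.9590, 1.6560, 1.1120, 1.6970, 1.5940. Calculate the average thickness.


Formula: Average = sum / n
Substituting: Average = 10.3920 / 8
Result: 1.2990 mm


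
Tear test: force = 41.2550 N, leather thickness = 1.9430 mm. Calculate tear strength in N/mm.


Formula: Tear strength = force / thickness
Substituting: Tear strength = 41.2550 / 1.9430
Result: 21.2326 N/mm


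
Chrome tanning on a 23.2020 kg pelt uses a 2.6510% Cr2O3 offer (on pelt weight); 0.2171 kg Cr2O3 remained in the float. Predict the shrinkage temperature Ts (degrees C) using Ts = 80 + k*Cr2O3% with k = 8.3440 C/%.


Offered = pelt * offer_pct / 100 = 23.2020 * 2.6510 / 100 = 0.6151 kg
Uptake = offered - residual = 0.6151 - 0.2171 = 0.3980 kg
Cr2O3% on pelt = uptake / pelt * 100 = 0.3980 / 23.2020 * 100 = 1.7153 %
Ts = 80 + k * Cr2O3% = 80 + 8.3440 * 1.7153 = 94.3125 C


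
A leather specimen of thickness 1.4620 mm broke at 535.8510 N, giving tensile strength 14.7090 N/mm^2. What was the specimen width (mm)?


Formula: w = F / (TS * t)
Substituting: w = 535.8510 / (14.7090 * 1.4620)
Result: 24.9180 mm


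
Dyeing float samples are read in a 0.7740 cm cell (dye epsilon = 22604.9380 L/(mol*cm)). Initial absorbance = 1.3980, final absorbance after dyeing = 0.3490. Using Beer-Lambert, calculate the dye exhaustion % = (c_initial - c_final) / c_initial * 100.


c_initial = A_i / (epsilon * l) = 1.3980 / (22604.9380 * 0.7740) = 7.9903e-05 mol/L
c_final = A_f / (epsilon * l) = 0.3490 / (22604.9380 * 0.7740) = 1.9947e-05 mol/L
Exhaustion = (c_initial - c_final) / c_initial * 100 = (7.9903e-05 - 1.9947e-05) / 7.9903e-05 * 100 = 75.0358 %


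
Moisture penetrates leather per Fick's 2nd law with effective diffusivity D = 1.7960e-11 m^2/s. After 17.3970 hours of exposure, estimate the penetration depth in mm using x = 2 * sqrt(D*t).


t = 17.3970 hr * 3600 = 62629.2000 s
D * t = 1.7960e-11 * 62629.2000 = 1.1248e-06
x = 2 * sqrt(D*t) = 2 * sqrt(1.1248e-06) = 0.00212115 m = 2.1212 mm


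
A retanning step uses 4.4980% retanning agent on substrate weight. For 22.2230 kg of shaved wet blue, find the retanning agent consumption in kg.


Formula: Retan = substrate * pct / 100
Substituting: Retan = 22.2230 * 4.4980 / 100
Result: 0.9996 kg


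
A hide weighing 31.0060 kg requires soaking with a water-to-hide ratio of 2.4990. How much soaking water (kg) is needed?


Formula: Water = hide_weight * ratio
Substituting: Water = 31.0060 * 2.4990
Result: 77.4840 kg


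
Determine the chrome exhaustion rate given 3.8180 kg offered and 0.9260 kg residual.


Formula: Uptake = (offered - residual) / offered * 100
Substituting: Uptake = (3.8180 - 0.9260) / 3.8180 * 100
Result: 75.7465 %


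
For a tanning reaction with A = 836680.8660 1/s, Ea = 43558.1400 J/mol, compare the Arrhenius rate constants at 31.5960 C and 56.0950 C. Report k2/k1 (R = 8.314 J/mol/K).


T1 = 31.5960 + 273.15 = 304.7460 K; T2 = 56.0950 + 273.15 = 329.2450 K
k1 = A * exp(-Ea/(R*T1)) = 836680.8660 * exp(-43558.1400/(8.314*304.7460)) = 0.0285928 1/s
k2 = A * exp(-Ea/(R*T2)) = 836680.8660 * exp(-43558.1400/(8.314*329.2450)) = 0.1028 1/s
k2/k1 = 0.1028 / 0.0285928 = 3.5939


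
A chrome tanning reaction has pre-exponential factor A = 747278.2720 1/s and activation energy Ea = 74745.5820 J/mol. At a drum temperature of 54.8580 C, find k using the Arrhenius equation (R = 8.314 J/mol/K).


T_K = T_C + 273.15 = 54.8580 + 273.15 = 328.0080 K
exponent = -Ea / (R * T_K) = -74745.5820 / (8.314 * 328.0080) = -27.4089
k = A * exp(exponent) = 747278.2720 * exp(-27.4089) = 9.3317e-07 1/s


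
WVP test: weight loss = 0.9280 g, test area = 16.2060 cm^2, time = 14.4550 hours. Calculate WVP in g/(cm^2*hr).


Formula: WVP = loss / (area * time)
Substituting: WVP = 0.9280 / (16.2060 * 14.4550)
Result: 0.00396145 g/(cm^2*hr)


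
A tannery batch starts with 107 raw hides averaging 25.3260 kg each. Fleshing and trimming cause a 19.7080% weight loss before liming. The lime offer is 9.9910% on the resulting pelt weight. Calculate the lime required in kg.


Total_raw = N * avg_wt = 107 * 25.3260 = 2709.8820 kg
Substrate = Total_raw * (1 - loss/100) = 2709.8820 * (1 - 19.7080/100) = 2175.8185 kg
Lime = Substrate * pct / 100 = 2175.8185 * 9.9910 / 100 = 217.3860 kg


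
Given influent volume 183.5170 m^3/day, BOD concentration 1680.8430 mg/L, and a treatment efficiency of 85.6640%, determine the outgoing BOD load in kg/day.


Load_in = volume * conc / 1000 = 183.5170 * 1680.8430 / 1000 = 308.4633 kg/day
Removed = Load_in * eff / 100 = 308.4633 * 85.6640 / 100 = 264.2420 kg/day
Load_out = Load_in - Removed = 308.4633 - 264.2420 = 44.2213 kg/day


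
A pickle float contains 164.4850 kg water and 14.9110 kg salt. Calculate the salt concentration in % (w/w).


Formula: Conc = salt / (water + salt) * 100
Substituting: Conc = 14.9110 / (164.4850 + 14.9110) * 100
Result: 8.3118 %


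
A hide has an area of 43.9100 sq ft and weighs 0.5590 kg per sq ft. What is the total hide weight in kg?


Formula: Weight = area * weight_per_sqft
Substituting: Weight = 43.9100 * 0.5590
Result: 24.5457 kg


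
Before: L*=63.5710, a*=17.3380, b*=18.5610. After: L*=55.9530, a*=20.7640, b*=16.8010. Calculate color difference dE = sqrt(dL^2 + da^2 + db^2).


dL = -7.6180, da = 3.4260, db = -1.7600
dE = sqrt((-7.6180)^2 + 3.4260^2 + (-1.7600)^2) = 8.5363


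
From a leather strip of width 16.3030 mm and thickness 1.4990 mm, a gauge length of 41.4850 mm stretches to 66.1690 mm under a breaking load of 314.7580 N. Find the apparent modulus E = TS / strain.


TS = F / (w * t) = 314.7580 / (16.3030 * 1.4990) = 12.8798 N/mm^2
strain = (Lf - L0) / L0 = (66.1690 - 41.4850) / 41.4850 = 0.5950
E = TS / strain = 12.8798 / 0.5950 = 21.6463 N/mm^2


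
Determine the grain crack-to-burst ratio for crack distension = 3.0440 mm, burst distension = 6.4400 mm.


Formula: Ratio = crack / burst
Substituting: Ratio = 3.0440 / 6.4400
Result: 0.4727


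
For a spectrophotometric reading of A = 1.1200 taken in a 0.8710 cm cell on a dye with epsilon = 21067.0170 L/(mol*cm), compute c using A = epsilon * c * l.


Formula: c = A / (epsilon * l)
Substituting: c = 1.1200 / (21067.0170 * 0.8710)
Result: 6.1038e-05 mol/L


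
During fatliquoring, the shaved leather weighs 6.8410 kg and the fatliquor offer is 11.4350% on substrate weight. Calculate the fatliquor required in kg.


Formula: Fat = substrate * pct / 100
Substituting: Fat = 6.8410 * 11.4350 / 100
Result: 0.7823 kg


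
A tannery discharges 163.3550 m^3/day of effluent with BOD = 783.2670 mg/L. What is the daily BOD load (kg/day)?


Formula: BOD_load = volume * conc / 1000
Substituting: BOD_load = 163.3550 * 783.2670 / 1000
Result: 127.9506 kg/day


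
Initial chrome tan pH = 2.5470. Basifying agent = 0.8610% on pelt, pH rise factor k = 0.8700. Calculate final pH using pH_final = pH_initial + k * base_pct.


Formula: pH_final = pH_initial + k * base_pct
Substituting: pH_final = 2.5470 + 0.8700 * 0.8610
Result: 3.2961


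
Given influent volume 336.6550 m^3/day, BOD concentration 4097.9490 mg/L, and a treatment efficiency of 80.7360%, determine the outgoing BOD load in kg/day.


Load_in = volume * conc / 1000 = 336.6550 * 4097.9490 / 1000 = 1379.5950 kg/day
Removed = Load_in * eff / 100 = 1379.5950 * 80.7360 / 100 = 1113.8298 kg/day
Load_out = Load_in - Removed = 1379.5950 - 1113.8298 = 265.7652 kg/day


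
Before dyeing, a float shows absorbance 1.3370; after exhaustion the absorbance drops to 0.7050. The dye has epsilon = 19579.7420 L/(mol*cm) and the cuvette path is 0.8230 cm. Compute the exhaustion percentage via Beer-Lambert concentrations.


c_initial = A_i / (epsilon * l) = 1.3370 / (19579.7420 * 0.8230) = 8.2971e-05 mol/L
c_final = A_f / (epsilon * l) = 0.7050 / (19579.7420 * 0.8230) = 4.3750e-05 mol/L
Exhaustion = (c_initial - c_final) / c_initial * 100 = (8.2971e-05 - 4.3750e-05) / 8.2971e-05 * 100 = 47.2700 %


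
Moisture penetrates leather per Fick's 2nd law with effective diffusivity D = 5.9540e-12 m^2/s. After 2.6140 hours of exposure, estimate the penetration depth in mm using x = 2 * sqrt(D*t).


t = 2.6140 hr * 3600 = 9410.4000 s
D * t = 5.9540e-12 * 9410.4000 = 5.6030e-08
x = 2 * sqrt(D*t) = 2 * sqrt(5.6030e-08) = 4.7341e-04 m = 0.4734 mm


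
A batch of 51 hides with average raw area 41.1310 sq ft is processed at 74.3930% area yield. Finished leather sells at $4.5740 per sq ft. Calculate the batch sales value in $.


Raw_total = N * avg_area = 51 * 41.1310 = 2097.6810 sq ft
Finished = Raw_total * yield / 100 = 2097.6810 * 74.3930 / 100 = 1560.5278 sq ft
Value = Finished * price = 1560.5278 * 4.5740 = 7137.8543 $


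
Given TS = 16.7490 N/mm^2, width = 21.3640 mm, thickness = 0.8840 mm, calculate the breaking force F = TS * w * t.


Formula: F = TS * w * t
Substituting: F = 16.7490 * 21.3640 * 0.8840
Result: 316.3179 N


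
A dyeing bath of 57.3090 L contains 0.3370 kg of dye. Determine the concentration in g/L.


Formula: Conc = dye_mass(kg) / volume(L) * 1000
Substituting: Conc = 0.3370 / 57.3090 * 1000
Result: 5.8804 g/L


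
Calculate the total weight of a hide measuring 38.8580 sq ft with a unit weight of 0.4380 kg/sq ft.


Formula: Weight = area * weight_per_sqft
Substituting: Weight = 38.8580 * 0.4380
Result: 17.0198 kg


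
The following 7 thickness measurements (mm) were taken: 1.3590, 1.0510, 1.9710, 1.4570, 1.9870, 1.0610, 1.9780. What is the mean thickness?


Formula: Average = sum / n
Substituting: Average = 10.8640 / 7
Result: 1.5520 mm


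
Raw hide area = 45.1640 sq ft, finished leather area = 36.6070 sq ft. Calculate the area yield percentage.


Formula: Yield = finished / raw * 100
Substituting: Yield = 36.6070 / 45.1640 * 100
Result: 81.0535 %


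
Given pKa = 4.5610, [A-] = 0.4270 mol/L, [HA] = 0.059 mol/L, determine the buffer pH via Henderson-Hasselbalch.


ratio = [A-] / [HA] = 0.4270 / 0.059 = 7.2373
log10(ratio) = 0.8596
pH = pKa + log10(ratio) = 4.5610 + 0.8596 = 5.4206


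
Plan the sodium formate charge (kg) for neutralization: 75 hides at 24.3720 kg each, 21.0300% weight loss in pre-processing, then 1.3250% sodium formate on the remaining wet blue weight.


Total_raw = N * avg_wt = 75 * 24.3720 = 1827.9000 kg
Substrate = Total_raw * (1 - loss/100) = 1827.9000 * (1 - 21.0300/100) = 1443.4926 kg
Neutralizer = Substrate * pct / 100 = 1443.4926 * 1.3250 / 100 = 19.1263 kg


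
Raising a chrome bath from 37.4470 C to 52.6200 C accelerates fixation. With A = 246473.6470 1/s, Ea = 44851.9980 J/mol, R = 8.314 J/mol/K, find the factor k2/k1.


T1 = 37.4470 + 273.15 = 310.5970 K; T2 = 52.6200 + 273.15 = 325.7700 K
k1 = A * exp(-Ea/(R*T1)) = 246473.6470 * exp(-44851.9980/(8.314*310.5970)) = 0.00705529 1/s
k2 = A * exp(-Ea/(R*T2)) = 246473.6470 * exp(-44851.9980/(8.314*325.7700)) = 0.0158434 1/s
k2/k1 = 0.0158434 / 0.00705529 = 2.2456


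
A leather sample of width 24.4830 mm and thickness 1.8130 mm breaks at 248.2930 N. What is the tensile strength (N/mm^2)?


Formula: TS = force / (width * thickness)
Substituting: TS = 248.2930 / (24.4830 * 1.8130)
Result: 5.5937 N/mm^2


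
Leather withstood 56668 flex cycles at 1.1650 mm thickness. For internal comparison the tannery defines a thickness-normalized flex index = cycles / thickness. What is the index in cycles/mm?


Formula: Index = cycles / thickness
Substituting: Index = 56668 / 1.1650
Result: 48642.0601 cycles/mm


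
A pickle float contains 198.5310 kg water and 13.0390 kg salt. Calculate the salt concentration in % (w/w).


Formula: Conc = salt / (water + salt) * 100
Substituting: Conc = 13.0390 / (198.5310 + 13.0390) * 100
Result: 6.1630 %


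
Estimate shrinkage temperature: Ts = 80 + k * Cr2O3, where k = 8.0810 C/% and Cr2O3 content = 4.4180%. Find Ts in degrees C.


Formula: Ts = 80 + k * Cr2O3
Substituting: Ts = 80 + 8.0810 * 4.4180
Result: 115.7019 C


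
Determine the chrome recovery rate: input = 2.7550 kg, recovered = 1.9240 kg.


Formula: Recovery = recovered / input * 100
Substituting: Recovery = 1.9240 / 2.7550 * 100
Result: 69.8367 %


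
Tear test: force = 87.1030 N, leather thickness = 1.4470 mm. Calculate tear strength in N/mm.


Formula: Tear strength = force / thickness
Substituting: Tear strength = 87.1030 / 1.4470
Result: 60.1956 N/mm


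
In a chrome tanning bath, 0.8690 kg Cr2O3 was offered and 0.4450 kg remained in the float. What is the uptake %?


Formula: Uptake = (offered - residual) / offered * 100
Substituting: Uptake = (0.8690 - 0.4450) / 0.8690 * 100
Result: 48.7917 %


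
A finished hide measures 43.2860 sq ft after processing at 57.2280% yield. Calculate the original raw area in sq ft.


Formula: raw = finished * 100 / yield
Substituting: raw = 43.2860 * 100 / 57.2280
Result: 75.6378 sq ft


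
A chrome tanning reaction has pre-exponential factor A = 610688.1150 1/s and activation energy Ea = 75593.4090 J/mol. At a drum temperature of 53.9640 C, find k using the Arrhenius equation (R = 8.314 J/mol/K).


T_K = T_C + 273.15 = 53.9640 + 273.15 = 327.1140 K
exponent = -Ea / (R * T_K) = -75593.4090 / (8.314 * 327.1140) = -27.7955
k = A * exp(exponent) = 610688.1150 * exp(-27.7955) = 5.1806e-07 1/s


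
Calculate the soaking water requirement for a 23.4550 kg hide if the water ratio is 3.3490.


Formula: Water = hide_weight * ratio
Substituting: Water = 23.4550 * 3.3490
Result: 78.5508 kg


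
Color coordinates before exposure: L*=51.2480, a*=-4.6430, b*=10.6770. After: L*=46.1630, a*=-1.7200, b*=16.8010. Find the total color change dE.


dL = -5.0850, da = 2.9230, db = 6.1240
dE = sqrt((-5.0850)^2 + 2.9230^2 + 6.1240^2) = 8.4797


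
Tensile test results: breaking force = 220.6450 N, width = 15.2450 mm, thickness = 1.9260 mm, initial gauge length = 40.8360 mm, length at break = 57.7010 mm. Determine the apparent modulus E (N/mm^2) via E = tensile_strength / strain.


TS = F / (w * t) = 220.6450 / (15.2450 * 1.9260) = 7.5147 N/mm^2
strain = (Lf - L0) / L0 = (57.7010 - 40.8360) / 40.8360 = 0.4130
E = TS / strain = 7.5147 / 0.4130 = 18.1956 N/mm^2


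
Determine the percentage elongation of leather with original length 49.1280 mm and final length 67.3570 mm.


Formula: Elongation = (Lf - L0) / L0 * 100
Substituting: Elongation = (67.3570 - 49.1280) / 49.1280 * 100
Result: 37.1051 %


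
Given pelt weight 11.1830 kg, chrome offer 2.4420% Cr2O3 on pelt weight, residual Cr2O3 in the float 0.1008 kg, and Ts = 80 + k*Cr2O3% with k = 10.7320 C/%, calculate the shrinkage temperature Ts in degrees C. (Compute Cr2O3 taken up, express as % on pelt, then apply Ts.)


Offered = pelt * offer_pct / 100 = 11.1830 * 2.4420 / 100 = 0.2731 kg
Uptake = offered - residual = 0.2731 - 0.1008 = 0.1723 kg
Cr2O3% on pelt = uptake / pelt * 100 = 0.1723 / 11.1830 * 100 = 1.5406 %
Ts = 80 + k * Cr2O3% = 80 + 10.7320 * 1.5406 = 96.5341 C


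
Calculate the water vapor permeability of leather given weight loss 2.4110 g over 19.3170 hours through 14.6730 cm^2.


Formula: WVP = loss / (area * time)
Substituting: WVP = 2.4110 / (14.6730 * 19.3170)
Result: 0.00850626 g/(cm^2*hr)
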